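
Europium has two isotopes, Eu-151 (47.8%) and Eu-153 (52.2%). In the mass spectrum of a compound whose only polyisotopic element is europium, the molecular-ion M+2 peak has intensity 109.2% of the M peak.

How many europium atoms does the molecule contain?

1

For n independent Eu atoms, I(M+2)/I(M) = n · (abundance Eu-153) / (abundance Eu-151) = n · 0.522/0.478.
n = 1.092 × 0.478/0.522 = 1.00 ≈ 1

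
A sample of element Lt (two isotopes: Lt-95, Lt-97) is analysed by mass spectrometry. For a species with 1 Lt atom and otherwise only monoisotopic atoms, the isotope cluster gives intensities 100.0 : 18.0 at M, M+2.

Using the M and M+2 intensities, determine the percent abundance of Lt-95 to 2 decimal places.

Let p = fractional abundance of Lt-95. I(M+2)/I(M) = [C(1,1)·p^0·(1−p)] / p^1 = 1·(1−p)/p = 18.0/100.0 = 0.1800
(1−p)/p = 0.1800/1 = 0.1800  ⇒  p = 1/(1 + 0.1800) = 0.8475
Lt-95: 84.75%, Lt-97: 15.25%.

84.75%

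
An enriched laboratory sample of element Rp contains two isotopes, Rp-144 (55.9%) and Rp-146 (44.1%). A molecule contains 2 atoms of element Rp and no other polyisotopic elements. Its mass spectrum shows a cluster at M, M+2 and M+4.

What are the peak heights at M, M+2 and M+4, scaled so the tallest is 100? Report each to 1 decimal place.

Each Rp atom is independently Rp-144 (p = 0.559) or Rp-146 (q = 0.441); the cluster is the binomial expansion (p + q)^2.
P(M) = 0.559^2 = 0.312481
P(M+2) = 2 × 0.559^1 × 0.441^1 = 0.493038
P(M+4) = 0.441^2 = 0.194481
The M+2 peak is largest (0.493038); scaling to 100 gives 63.4 : 100.0 : 39.4.

63.4 : 100.0 : 39.4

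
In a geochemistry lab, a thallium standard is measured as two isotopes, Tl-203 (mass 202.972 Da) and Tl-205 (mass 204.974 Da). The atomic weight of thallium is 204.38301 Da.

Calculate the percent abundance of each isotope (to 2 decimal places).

Let x be the fractional abundance of Tl-203; then Tl-205 has abundance 1 − x.
202.972·x + 204.974·(1 − x) = 204.38301
(202.972 − 204.974)·x = 204.38301 − 204.974
x = -0.59099 / -2.002 = 0.29520 → 29.52% Tl-203, 70.48% Tl-205.

Tl-203: 29.52%, Tl-205: 70.48%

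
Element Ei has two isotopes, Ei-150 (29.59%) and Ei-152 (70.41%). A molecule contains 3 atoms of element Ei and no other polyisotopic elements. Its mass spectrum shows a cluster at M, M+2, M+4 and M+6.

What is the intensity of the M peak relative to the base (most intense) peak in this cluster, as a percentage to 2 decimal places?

5.89%

Term probabilities: M 0.0259, M+2 0.1849, M+4 0.4401, M+6 0.3491. Base peak = M+4.
P(M+4) = C(3,2) × 0.2959^1 × 0.7041^2 = 3 × 0.2959 × 0.49575681 = 0.440083 (base)
P(M) = C(3,0) × 0.2959^3 × 0.7041^0 = 1 × 0.02590806 × 1.0000 = 0.025908
Relative intensity = 0.025908 / 0.440083 × 100 = 5.89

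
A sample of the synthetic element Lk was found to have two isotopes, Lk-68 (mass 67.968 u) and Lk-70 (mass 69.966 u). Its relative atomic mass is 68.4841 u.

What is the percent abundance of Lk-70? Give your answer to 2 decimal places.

25.83%

Writing the weighted mean with unknown fraction x of Lk-68:
67.968·x + 69.966·(1 − x) = 68.4841
(67.968 − 69.966)·x = 68.4841 − 69.966
x = -1.4819 / -1.998 = 0.74169 → 74.17% Lk-68, 25.83% Lk-70.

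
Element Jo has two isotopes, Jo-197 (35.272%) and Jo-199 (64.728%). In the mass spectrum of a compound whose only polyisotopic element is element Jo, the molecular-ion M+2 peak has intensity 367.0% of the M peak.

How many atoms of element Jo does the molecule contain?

For n independent Jo atoms, I(M+2)/I(M) = n · (abundance Jo-199) / (abundance Jo-197) = n · 0.64728/0.35272.
n = 3.670 × 0.35272/0.64728 = 2.00 ≈ 2

2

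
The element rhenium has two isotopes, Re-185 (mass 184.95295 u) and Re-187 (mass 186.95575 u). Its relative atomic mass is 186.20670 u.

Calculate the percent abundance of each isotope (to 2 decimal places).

Re-185: 37.40%, Re-187: 62.60%

With x = fraction of Re-185 (so Re-187 is 1 − x):
184.95295·x + 186.95575·(1 − x) = 186.20670
(184.95295 − 186.95575)·x = 186.20670 − 186.95575
x = -0.74905 / -2.00280 = 0.37400 → 37.40% Re-185, 62.60% Re-187.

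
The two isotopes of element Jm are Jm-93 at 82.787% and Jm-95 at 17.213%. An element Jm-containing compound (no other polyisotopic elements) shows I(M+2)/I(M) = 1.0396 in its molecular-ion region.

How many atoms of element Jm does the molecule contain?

With n Jm atoms, P(M+2)/P(M) = C(n,1)·p^(n−1)q / p^n = n·q/p = n · 0.17213/0.82787.
n = 1.0396 × 0.82787/0.17213 = 5.00 ≈ 5

5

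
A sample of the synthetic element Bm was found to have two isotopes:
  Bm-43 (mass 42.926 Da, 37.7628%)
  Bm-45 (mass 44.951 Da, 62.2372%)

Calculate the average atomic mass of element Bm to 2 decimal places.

44.19 Da

Ar = Σ fᵢ·mᵢ = 0.377628 × 42.926 + 0.622372 × 44.951
= 16.2101 + 27.9762 = 44.1863 Da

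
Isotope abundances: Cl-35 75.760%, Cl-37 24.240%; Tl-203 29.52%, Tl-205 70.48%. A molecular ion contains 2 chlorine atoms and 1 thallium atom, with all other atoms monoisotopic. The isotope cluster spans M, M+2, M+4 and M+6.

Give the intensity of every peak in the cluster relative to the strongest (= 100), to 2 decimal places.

Chlorine pattern (n=2): 0.57395776 : 0.36728448 : 0.05875776
Thallium pattern (n=1): 0.2952 : 0.7048
Convolve the two distributions (both contribute in 2-u steps):
  M: 0.57395776×0.2952 = 0.169432
  M+2: 0.57395776×0.7048 + 0.36728448×0.2952 = 0.512948
  M+4: 0.36728448×0.7048 + 0.05875776×0.2952 = 0.276207
  M+6: 0.05875776×0.7048 = 0.041412
Scale to base peak (0.512948) = 100: 33.03 : 100.00 : 53.85 : 8.07

33.03 : 100.00 : 53.85 : 8.07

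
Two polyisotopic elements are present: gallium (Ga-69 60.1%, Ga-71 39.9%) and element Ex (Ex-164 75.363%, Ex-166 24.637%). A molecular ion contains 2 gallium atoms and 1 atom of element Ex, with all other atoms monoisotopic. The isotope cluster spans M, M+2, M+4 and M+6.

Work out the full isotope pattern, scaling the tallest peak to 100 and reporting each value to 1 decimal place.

60.4 : 100.0 : 52.9 : 8.7

Gallium pattern (n=2): 0.361201 : 0.479598 : 0.159201
Element Ex pattern (n=1): 0.75363 : 0.24637
Convolve the two distributions (both contribute in 2-u steps):
  M: 0.361201×0.75363 = 0.272212
  M+2: 0.361201×0.24637 + 0.479598×0.75363 = 0.450429
  M+4: 0.479598×0.24637 + 0.159201×0.75363 = 0.238137
  M+6: 0.159201×0.24637 = 0.039222
Scale to base peak (0.450429) = 100: 60.4 : 100.0 : 52.9 : 8.7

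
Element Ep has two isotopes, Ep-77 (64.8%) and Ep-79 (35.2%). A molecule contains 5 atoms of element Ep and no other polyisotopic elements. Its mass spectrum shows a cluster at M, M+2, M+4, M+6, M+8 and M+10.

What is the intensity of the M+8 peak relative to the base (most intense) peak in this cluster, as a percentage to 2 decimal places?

Binomial terms of (0.648 + 0.352)^5: M 0.1143, M+2 0.3103, M+4 0.3371, M+6 0.1831, M+8 0.0497, M+10 0.0054 → M+4 is the base peak.
P(M+4) = C(5,2) × 0.648^3 × 0.352^2 = 10 × 0.27209779 × 0.123904 = 0.337140 (base)
P(M+8) = C(5,4) × 0.648^1 × 0.352^4 = 5 × 0.6480 × 0.0153522 = 0.049741
Relative intensity = 0.049741 / 0.337140 × 100 = 14.75

14.75%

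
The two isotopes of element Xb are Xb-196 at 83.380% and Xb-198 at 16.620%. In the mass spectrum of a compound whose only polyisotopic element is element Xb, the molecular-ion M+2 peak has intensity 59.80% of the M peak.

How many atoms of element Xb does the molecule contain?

3

The M+2/M ratio from n Xb atoms is n · q/p = n · 0.16620/0.83380.
n = 0.5980 × 0.83380/0.16620 = 3.00 ≈ 3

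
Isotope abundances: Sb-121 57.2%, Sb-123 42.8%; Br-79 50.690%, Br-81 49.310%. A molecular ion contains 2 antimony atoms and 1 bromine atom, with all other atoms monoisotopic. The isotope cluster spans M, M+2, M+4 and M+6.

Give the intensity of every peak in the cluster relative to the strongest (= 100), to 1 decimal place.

40.5 : 100.0 : 81.6 : 22.1

Antimony pattern (n=2): 0.327184 : 0.489632 : 0.183184
Bromine pattern (n=1): 0.5069 : 0.4931
Convolve the two distributions (both contribute in 2-u steps):
  M: 0.327184×0.5069 = 0.165850
  M+2: 0.327184×0.4931 + 0.489632×0.5069 = 0.409529
  M+4: 0.489632×0.4931 + 0.183184×0.5069 = 0.334294
  M+6: 0.183184×0.4931 = 0.090328
Scale to base peak (0.409529) = 100: 40.5 : 100.0 : 81.6 : 22.1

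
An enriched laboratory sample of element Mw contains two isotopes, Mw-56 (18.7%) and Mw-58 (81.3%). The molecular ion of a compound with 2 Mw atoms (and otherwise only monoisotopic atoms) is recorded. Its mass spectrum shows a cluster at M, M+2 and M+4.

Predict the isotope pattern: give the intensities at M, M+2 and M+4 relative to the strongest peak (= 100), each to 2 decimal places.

Expanding (0.187 + 0.813)^2:
P(M) = 0.187^2 = 0.034969
P(M+2) = 2 × 0.187^1 × 0.813^1 = 0.304062
P(M+4) = 0.813^2 = 0.660969
The M+4 peak is largest (0.660969); scaling to 100 gives 5.29 : 46.00 : 100.00.

5.29 : 46.00 : 100.00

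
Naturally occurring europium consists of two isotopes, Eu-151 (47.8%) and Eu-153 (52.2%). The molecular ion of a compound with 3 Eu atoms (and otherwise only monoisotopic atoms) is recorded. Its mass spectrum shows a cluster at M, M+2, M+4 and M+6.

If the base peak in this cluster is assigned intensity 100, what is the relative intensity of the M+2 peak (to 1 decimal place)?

91.6

Binomial terms of (0.478 + 0.522)^3: M 0.1092, M+2 0.3578, M+4 0.3907, M+6 0.1422 → M+4 is the base peak.
P(M+4) = C(3,2) × 0.478^1 × 0.522^2 = 3 × 0.4780 × 0.272484 = 0.390742 (base)
P(M+2) = C(3,1) × 0.478^2 × 0.522^1 = 3 × 0.228484 × 0.5220 = 0.357806
Relative intensity = 0.357806 / 0.390742 × 100 = 91.6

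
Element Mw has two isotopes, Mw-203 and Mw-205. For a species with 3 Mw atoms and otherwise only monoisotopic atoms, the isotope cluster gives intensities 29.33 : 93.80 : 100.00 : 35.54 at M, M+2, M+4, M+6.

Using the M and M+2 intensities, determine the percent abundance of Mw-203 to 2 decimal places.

Write p for the Mw-203 fraction. I(M+2)/I(M) = [C(3,1)·p^2·(1−p)] / p^3 = 3·(1−p)/p = 93.80/29.33 = 3.1981
(1−p)/p = 3.1981/3 = 1.0660  ⇒  p = 1/(1 + 1.0660) = 0.4840
Mw-203: 48.40%, Mw-205: 51.60%.

48.40%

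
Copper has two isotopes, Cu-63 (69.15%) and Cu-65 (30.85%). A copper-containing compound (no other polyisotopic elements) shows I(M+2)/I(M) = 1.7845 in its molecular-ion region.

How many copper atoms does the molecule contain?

4

For n independent Cu atoms, I(M+2)/I(M) = n · (abundance Cu-65) / (abundance Cu-63) = n · 0.3085/0.6915.
n = 1.7845 × 0.6915/0.3085 = 4.00 ≈ 4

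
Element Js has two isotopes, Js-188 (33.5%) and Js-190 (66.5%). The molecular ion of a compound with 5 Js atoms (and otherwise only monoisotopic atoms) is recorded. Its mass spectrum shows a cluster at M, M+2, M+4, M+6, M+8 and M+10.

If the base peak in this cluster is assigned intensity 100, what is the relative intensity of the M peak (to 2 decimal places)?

Binomial terms of (0.335 + 0.665)^5: M 0.0042, M+2 0.0419, M+4 0.1663, M+6 0.3300, M+8 0.3276, M+10 0.1300 → M+6 is the base peak.
P(M+6) = C(5,3) × 0.335^2 × 0.665^3 = 10 × 0.112225 × 0.29407963 = 0.330031 (base)
P(M) = C(5,0) × 0.335^5 × 0.665^0 = 1 × 0.00421914 × 1.0000 = 0.004219
Relative intensity = 0.004219 / 0.330031 × 100 = 1.28

1.28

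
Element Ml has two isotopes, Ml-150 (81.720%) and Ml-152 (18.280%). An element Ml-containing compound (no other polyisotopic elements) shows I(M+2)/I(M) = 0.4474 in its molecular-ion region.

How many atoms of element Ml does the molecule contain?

For n independent Ml atoms, I(M+2)/I(M) = n · (abundance Ml-152) / (abundance Ml-150) = n · 0.18280/0.81720.
n = 0.4474 × 0.81720/0.18280 = 2.00 ≈ 2

2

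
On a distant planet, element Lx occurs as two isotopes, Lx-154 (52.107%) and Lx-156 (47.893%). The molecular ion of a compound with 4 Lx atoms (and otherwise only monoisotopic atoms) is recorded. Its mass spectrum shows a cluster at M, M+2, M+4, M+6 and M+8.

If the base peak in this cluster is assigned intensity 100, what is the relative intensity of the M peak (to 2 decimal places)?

19.73

Binomial terms of (0.52107 + 0.47893)^4: M 0.0737, M+2 0.2710, M+4 0.3737, M+6 0.2290, M+8 0.0526 → M+4 is the base peak.
P(M+4) = C(4,2) × 0.52107^2 × 0.47893^2 = 6 × 0.27151394 × 0.22937394 = 0.373669 (base)
P(M) = C(4,0) × 0.52107^4 × 0.47893^0 = 1 × 0.07371982 × 1.0000 = 0.073720
Relative intensity = 0.073720 / 0.373669 × 100 = 19.73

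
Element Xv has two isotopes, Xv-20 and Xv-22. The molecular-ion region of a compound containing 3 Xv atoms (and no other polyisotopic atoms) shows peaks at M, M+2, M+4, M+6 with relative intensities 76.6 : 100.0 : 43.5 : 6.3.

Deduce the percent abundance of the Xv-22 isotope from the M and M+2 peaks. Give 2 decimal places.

If p is the fraction of Xv that is Xv-20, then I(M+2)/I(M) = [C(3,1)·p^2·(1−p)] / p^3 = 3·(1−p)/p = 100.0/76.6 = 1.3055
(1−p)/p = 1.3055/3 = 0.4352  ⇒  p = 1/(1 + 0.4352) = 0.6968
Xv-20: 69.68%, Xv-22: 30.32%.

30.32%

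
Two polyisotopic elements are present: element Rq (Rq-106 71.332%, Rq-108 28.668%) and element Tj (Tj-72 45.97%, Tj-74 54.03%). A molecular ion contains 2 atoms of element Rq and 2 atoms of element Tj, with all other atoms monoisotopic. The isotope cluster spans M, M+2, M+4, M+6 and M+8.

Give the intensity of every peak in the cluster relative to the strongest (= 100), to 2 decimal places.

29.13 : 91.90 : 100.00 : 43.41 : 6.50

Element Rq pattern (n=2): 0.50882542 : 0.40898916 : 0.08218542
Element Tj pattern (n=2): 0.21132409 : 0.49675182 : 0.29192409
Convolve the two distributions (both contribute in 2-u steps):
  M: 0.50882542×0.21132409 = 0.107527
  M+2: 0.50882542×0.49675182 + 0.40898916×0.21132409 = 0.339189
  M+4: 0.50882542×0.29192409 + 0.40898916×0.49675182 + 0.08218542×0.21132409 = 0.369072
  M+6: 0.40898916×0.29192409 + 0.08218542×0.49675182 = 0.160220
  M+8: 0.08218542×0.29192409 = 0.023992
Scale to base peak (0.369072) = 100: 29.13 : 91.90 : 100.00 : 43.41 : 6.50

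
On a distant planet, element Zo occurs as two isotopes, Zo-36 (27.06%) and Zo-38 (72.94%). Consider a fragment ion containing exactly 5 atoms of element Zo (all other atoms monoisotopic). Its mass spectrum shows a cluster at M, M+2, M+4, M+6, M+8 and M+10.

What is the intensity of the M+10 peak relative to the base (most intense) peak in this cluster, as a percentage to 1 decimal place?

(0.2706 + 0.7294)^5 gives M 0.0015, M+2 0.0196, M+4 0.1054, M+6 0.2842, M+8 0.3830, M+10 0.2065; the largest is M+8.
P(M+8) = C(5,4) × 0.2706^1 × 0.7294^4 = 5 × 0.2706 × 0.28304992 = 0.382967 (base)
P(M+10) = C(5,5) × 0.2706^0 × 0.7294^5 = 1 × 1.0000 × 0.20645661 = 0.206457
Relative intensity = 0.206457 / 0.382967 × 100 = 53.9

53.9%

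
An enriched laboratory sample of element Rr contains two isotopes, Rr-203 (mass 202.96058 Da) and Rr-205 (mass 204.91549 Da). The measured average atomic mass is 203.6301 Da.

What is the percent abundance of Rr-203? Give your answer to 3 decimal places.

65.752%

With x = fraction of Rr-203 (so Rr-205 is 1 − x):
202.96058·x + 204.91549·(1 − x) = 203.6301
(202.96058 − 204.91549)·x = 203.6301 − 204.91549
x = -1.28539 / -1.95491 = 0.65752 → 65.752% Rr-203, 34.248% Rr-205.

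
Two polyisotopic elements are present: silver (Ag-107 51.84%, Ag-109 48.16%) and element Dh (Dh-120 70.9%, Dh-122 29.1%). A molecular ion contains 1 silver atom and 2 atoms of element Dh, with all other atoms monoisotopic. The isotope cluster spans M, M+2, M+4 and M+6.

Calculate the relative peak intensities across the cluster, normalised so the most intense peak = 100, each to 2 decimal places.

Silver pattern (n=1): 0.5184 : 0.4816
Element Dh pattern (n=2): 0.502681 : 0.412638 : 0.084681
Convolve the two distributions (both contribute in 2-u steps):
  M: 0.5184×0.502681 = 0.260590
  M+2: 0.5184×0.412638 + 0.4816×0.502681 = 0.456003
  M+4: 0.5184×0.084681 + 0.4816×0.412638 = 0.242625
  M+6: 0.4816×0.084681 = 0.040782
Scale to base peak (0.456003) = 100: 57.15 : 100.00 : 53.21 : 8.94

57.15 : 100.00 : 53.21 : 8.94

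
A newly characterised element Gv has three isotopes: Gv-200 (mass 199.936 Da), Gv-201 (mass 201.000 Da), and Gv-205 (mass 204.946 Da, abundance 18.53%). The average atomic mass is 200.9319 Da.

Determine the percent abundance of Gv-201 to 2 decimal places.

The remaining 81.47% is split between Gv-200 (fraction x) and Gv-201 (fraction 0.8147 − x).
Substituting: 199.936x + 201.000(0.8147 − x) = 162.9554062
(199.936 − 201.000)x = -0.7992938  ⇒  x = 0.75122, y = 0.06348
Gv-200: 75.12%, Gv-201: 6.35%.

6.35%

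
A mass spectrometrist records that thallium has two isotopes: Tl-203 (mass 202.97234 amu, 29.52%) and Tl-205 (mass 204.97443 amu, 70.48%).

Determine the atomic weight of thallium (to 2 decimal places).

204.38 amu

Average mass = Σ (abundance × isotope mass) = 0.2952 × 202.97234 + 0.7048 × 204.97443
= 59.917435 + 144.465978 = 204.383413 amu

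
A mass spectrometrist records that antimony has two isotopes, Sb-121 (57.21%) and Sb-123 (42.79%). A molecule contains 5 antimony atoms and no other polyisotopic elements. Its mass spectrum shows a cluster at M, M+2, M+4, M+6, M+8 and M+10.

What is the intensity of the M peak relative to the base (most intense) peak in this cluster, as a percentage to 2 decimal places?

17.88%

Term probabilities: M 0.0613, M+2 0.2292, M+4 0.3428, M+6 0.2564, M+8 0.0959, M+10 0.0143. Base peak = M+4.
P(M+4) = C(5,2) × 0.5721^3 × 0.4279^2 = 10 × 0.18724742 × 0.18309841 = 0.342847 (base)
P(M) = C(5,0) × 0.5721^5 × 0.4279^0 = 1 × 0.06128578 × 1.0000 = 0.061286
Relative intensity = 0.061286 / 0.342847 × 100 = 17.88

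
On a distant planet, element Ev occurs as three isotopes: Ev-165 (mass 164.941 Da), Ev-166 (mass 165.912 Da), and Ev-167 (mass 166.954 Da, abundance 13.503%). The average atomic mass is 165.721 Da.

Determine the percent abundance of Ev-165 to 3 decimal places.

Let x and y be the fractions of Ev-165 and Ev-166. Then x + y = 1 − 0.13503 = 0.86497 and 164.941x + 165.912y = 165.721 − 0.13503×166.954 = 143.17720138.
Substituting: 164.941x + 165.912(0.86497 − x) = 143.17720138
(164.941 − 165.912)x = -0.33170126  ⇒  x = 0.34161, y = 0.52336
Ev-165: 34.161%, Ev-166: 52.336%.

34.161%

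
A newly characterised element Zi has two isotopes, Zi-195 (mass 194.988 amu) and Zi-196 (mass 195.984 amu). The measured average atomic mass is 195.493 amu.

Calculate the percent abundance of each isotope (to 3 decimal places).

Writing the weighted mean with unknown fraction x of Zi-195:
194.988·x + 195.984·(1 − x) = 195.493
(194.988 − 195.984)·x = 195.493 − 195.984
x = -0.491 / -0.996 = 0.49297 → 49.297% Zi-195, 50.703% Zi-196.

Zi-195: 49.297%, Zi-196: 50.703%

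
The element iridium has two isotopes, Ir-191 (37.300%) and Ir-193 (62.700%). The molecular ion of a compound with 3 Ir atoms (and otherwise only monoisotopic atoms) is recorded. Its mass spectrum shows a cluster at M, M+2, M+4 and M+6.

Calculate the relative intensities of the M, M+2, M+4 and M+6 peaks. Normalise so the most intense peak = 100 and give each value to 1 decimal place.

11.8 : 59.5 : 100.0 : 56.0

Expanding (0.37300 + 0.62700)^3:
P(M) = 0.37300^3 = 0.051895
P(M+2) = 3 × 0.37300^2 × 0.62700^1 = 0.261702
P(M+4) = 3 × 0.37300^1 × 0.62700^2 = 0.439911
P(M+6) = 0.62700^3 = 0.246492
The M+4 peak is largest (0.439911); scaling to 100 gives 11.8 : 59.5 : 100.0 : 56.0.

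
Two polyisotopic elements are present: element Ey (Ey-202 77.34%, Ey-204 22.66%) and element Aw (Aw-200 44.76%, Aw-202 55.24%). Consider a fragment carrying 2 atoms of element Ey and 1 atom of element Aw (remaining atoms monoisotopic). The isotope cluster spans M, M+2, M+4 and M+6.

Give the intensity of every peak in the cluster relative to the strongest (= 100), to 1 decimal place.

54.9 : 100.0 : 44.4 : 5.8

Element Ey pattern (n=2): 0.59814756 : 0.35050488 : 0.05134756
Element Aw pattern (n=1): 0.4476 : 0.5524
Convolve the two distributions (both contribute in 2-u steps):
  M: 0.59814756×0.4476 = 0.267731
  M+2: 0.59814756×0.5524 + 0.35050488×0.4476 = 0.487303
  M+4: 0.35050488×0.5524 + 0.05134756×0.4476 = 0.216602
  M+6: 0.05134756×0.5524 = 0.028364
Scale to base peak (0.487303) = 100: 54.9 : 100.0 : 44.4 : 5.8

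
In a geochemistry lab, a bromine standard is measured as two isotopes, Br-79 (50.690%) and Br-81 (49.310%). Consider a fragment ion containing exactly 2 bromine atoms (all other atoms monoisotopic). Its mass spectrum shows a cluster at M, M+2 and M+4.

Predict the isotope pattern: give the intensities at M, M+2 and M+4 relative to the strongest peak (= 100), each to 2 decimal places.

51.40 : 100.00 : 48.64

The 2 Br atoms are independent, so intensities follow the terms of (0.50690 + 0.49310)^2.
P(M) = 0.50690^2 = 0.256948
P(M+2) = 2 × 0.50690^1 × 0.49310^1 = 0.499905
P(M+4) = 0.49310^2 = 0.243148
The M+2 peak is largest (0.499905); scaling to 100 gives 51.40 : 100.00 : 48.64.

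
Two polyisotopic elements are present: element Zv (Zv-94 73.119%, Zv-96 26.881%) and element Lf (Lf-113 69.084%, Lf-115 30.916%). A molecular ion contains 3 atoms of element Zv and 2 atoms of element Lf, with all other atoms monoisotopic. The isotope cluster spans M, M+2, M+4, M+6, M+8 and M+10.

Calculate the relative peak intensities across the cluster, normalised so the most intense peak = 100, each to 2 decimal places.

50.05 : 100.00 : 79.73 : 31.71 : 6.29 : 0.50

Element Zv pattern (n=3): 0.39092256 : 0.43114878 : 0.15850477 : 0.01942389
Element Lf pattern (n=2): 0.47725991 : 0.42716019 : 0.09557991
Convolve the two distributions (both contribute in 2-u steps):
  M: 0.39092256×0.47725991 = 0.186572
  M+2: 0.39092256×0.42716019 + 0.43114878×0.47725991 = 0.372757
  M+4: 0.39092256×0.09557991 + 0.43114878×0.42716019 + 0.15850477×0.47725991 = 0.297182
  M+6: 0.43114878×0.09557991 + 0.15850477×0.42716019 + 0.01942389×0.47725991 = 0.118186
  M+8: 0.15850477×0.09557991 + 0.01942389×0.42716019 = 0.023447
  M+10: 0.01942389×0.09557991 = 0.001857
Scale to base peak (0.372757) = 100: 50.05 : 100.00 : 79.73 : 31.71 : 6.29 : 0.50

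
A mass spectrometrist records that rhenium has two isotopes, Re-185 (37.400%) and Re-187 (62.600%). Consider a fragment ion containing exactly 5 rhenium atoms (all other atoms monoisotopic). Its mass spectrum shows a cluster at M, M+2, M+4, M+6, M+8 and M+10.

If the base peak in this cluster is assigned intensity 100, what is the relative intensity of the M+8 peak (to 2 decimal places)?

83.69

(0.37400 + 0.62600)^5 gives M 0.0073, M+2 0.0612, M+4 0.2050, M+6 0.3431, M+8 0.2872, M+10 0.0961; the largest is M+6.
P(M+6) = C(5,3) × 0.37400^2 × 0.62600^3 = 10 × 0.139876 × 0.24531438 = 0.343136 (base)
P(M+8) = C(5,4) × 0.37400^1 × 0.62600^4 = 5 × 0.3740 × 0.1535668 = 0.287170
Relative intensity = 0.287170 / 0.343136 × 100 = 83.69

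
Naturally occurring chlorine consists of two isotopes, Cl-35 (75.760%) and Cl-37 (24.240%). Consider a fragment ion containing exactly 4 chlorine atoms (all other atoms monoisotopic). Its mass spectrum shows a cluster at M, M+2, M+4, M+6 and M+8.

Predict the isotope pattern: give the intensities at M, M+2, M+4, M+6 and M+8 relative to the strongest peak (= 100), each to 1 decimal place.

Each Cl atom is independently Cl-35 (p = 0.75760) or Cl-37 (q = 0.24240); the cluster is the binomial expansion (p + q)^4.
P(M) = 0.75760^4 = 0.329428
P(M+2) = 4 × 0.75760^3 × 0.24240^1 = 0.421612
P(M+4) = 6 × 0.75760^2 × 0.24240^2 = 0.202347
P(M+6) = 4 × 0.75760^1 × 0.24240^3 = 0.043162
P(M+8) = 0.24240^4 = 0.003452
The M+2 peak is largest (0.421612); scaling to 100 gives 78.1 : 100.0 : 48.0 : 10.2 : 0.8.

78.1 : 100.0 : 48.0 : 10.2 : 0.8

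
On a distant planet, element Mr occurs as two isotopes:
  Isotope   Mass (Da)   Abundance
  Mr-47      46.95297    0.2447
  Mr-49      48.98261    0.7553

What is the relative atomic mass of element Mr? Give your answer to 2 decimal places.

Average mass = Σ (abundance × isotope mass) = 0.2447 × 46.95297 + 0.7553 × 48.98261
= 11.489392 + 36.996565 = 48.485957 Da

48.49 Da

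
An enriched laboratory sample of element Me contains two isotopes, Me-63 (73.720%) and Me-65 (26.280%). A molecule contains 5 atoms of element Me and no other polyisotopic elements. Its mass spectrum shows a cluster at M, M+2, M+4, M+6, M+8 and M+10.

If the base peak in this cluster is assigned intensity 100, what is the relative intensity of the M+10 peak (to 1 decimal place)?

0.3

(0.73720 + 0.26280)^5 gives M 0.2177, M+2 0.3881, M+4 0.2767, M+6 0.0986, M+8 0.0176, M+10 0.0013; the largest is M+2.
P(M+2) = C(5,1) × 0.73720^4 × 0.26280^1 = 5 × 0.29535295 × 0.2628 = 0.388094 (base)
P(M+10) = C(5,5) × 0.73720^0 × 0.26280^5 = 1 × 1.0000 × 0.00125351 = 0.001254
Relative intensity = 0.001254 / 0.388094 × 100 = 0.3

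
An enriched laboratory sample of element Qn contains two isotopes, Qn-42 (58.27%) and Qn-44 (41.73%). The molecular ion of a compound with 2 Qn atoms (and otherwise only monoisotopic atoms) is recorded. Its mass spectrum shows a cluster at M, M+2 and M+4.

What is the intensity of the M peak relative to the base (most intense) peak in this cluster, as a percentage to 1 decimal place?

69.8%

Term probabilities: M 0.3395, M+2 0.4863, M+4 0.1741. Base peak = M+2.
P(M+2) = C(2,1) × 0.5827^1 × 0.4173^1 = 2 × 0.5827 × 0.4173 = 0.486321 (base)
P(M) = C(2,0) × 0.5827^2 × 0.4173^0 = 1 × 0.33953929 × 1.0000 = 0.339539
Relative intensity = 0.339539 / 0.486321 × 100 = 69.8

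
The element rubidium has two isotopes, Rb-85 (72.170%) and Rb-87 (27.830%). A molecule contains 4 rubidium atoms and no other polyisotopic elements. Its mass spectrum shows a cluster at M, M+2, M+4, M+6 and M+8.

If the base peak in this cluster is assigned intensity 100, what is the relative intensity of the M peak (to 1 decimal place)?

(0.72170 + 0.27830)^4 gives M 0.2713, M+2 0.4184, M+4 0.2420, M+6 0.0622, M+8 0.0060; the largest is M+2.
P(M+2) = C(4,1) × 0.72170^3 × 0.27830^1 = 4 × 0.37589809 × 0.2783 = 0.418450 (base)
P(M) = C(4,0) × 0.72170^4 × 0.27830^0 = 1 × 0.27128565 × 1.0000 = 0.271286
Relative intensity = 0.271286 / 0.418450 × 100 = 64.8

64.8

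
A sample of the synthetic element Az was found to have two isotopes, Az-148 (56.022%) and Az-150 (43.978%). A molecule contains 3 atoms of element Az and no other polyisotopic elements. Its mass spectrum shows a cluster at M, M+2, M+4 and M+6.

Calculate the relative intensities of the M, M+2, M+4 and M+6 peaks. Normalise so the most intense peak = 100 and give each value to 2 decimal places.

Expanding (0.56022 + 0.43978)^3:
P(M) = 0.56022^3 = 0.175823
P(M+2) = 3 × 0.56022^2 × 0.43978^1 = 0.414070
P(M+4) = 3 × 0.56022^1 × 0.43978^2 = 0.325050
P(M+6) = 0.43978^3 = 0.085056
The M+2 peak is largest (0.414070); scaling to 100 gives 42.46 : 100.00 : 78.50 : 20.54.

42.46 : 100.00 : 78.50 : 20.54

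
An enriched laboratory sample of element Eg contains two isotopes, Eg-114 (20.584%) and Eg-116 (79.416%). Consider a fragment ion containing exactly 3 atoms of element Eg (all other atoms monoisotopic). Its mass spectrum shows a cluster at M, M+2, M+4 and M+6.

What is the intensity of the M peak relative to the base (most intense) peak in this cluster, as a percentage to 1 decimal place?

Binomial terms of (0.20584 + 0.79416)^3: M 0.0087, M+2 0.1009, M+4 0.3895, M+6 0.5009 → M+6 is the base peak.
P(M+6) = C(3,3) × 0.20584^0 × 0.79416^3 = 1 × 1.0000 × 0.50086885 = 0.500869 (base)
P(M) = C(3,0) × 0.20584^3 × 0.79416^0 = 1 × 0.00872146 × 1.0000 = 0.008721
Relative intensity = 0.008721 / 0.500869 × 100 = 1.7

1.7%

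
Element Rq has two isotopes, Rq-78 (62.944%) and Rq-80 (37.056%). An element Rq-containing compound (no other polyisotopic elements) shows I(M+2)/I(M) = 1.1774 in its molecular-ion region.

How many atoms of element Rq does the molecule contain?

The M+2/M ratio from n Rq atoms is n · q/p = n · 0.37056/0.62944.
n = 1.1774 × 0.62944/0.37056 = 2.00 ≈ 2

2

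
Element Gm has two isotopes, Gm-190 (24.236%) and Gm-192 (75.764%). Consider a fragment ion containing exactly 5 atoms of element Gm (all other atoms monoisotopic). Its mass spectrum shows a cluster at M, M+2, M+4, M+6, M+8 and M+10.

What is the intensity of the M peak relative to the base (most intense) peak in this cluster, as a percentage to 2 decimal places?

(0.24236 + 0.75764)^5 gives M 0.0008, M+2 0.0131, M+4 0.0817, M+6 0.2555, M+8 0.3993, M+10 0.2496; the largest is M+8.
P(M+8) = C(5,4) × 0.24236^1 × 0.75764^4 = 5 × 0.24236 × 0.32949709 = 0.399285 (base)
P(M) = C(5,0) × 0.24236^5 × 0.75764^0 = 1 × 0.00083619 × 1.0000 = 0.000836
Relative intensity = 0.000836 / 0.399285 × 100 = 0.21

0.21%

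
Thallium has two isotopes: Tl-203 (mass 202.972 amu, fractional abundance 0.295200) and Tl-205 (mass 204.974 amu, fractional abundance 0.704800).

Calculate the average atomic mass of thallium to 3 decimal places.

Weight each isotope mass by its fractional abundance: 0.295200 × 202.972 + 0.704800 × 204.974
= 59.9173 + 144.4657 = 204.3830 amu

204.383 amu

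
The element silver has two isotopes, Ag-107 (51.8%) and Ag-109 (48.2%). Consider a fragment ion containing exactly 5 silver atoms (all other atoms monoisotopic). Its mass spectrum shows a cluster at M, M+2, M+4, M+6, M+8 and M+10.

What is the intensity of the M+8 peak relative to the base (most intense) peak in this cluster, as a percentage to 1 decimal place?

43.3%

Binomial terms of (0.518 + 0.482)^5: M 0.0373, M+2 0.1735, M+4 0.3229, M+6 0.3005, M+8 0.1398, M+10 0.0260 → M+4 is the base peak.
P(M+4) = C(5,2) × 0.518^3 × 0.482^2 = 10 × 0.13899183 × 0.232324 = 0.322911 (base)
P(M+8) = C(5,4) × 0.518^1 × 0.482^4 = 5 × 0.5180 × 0.05397444 = 0.139794
Relative intensity = 0.139794 / 0.322911 × 100 = 43.3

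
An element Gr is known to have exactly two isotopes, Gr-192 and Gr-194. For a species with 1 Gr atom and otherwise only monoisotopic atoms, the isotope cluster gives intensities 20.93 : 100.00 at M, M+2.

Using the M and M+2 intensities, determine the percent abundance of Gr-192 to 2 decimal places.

If p is the fraction of Gr that is Gr-192, then I(M+2)/I(M) = [C(1,1)·p^0·(1−p)] / p^1 = 1·(1−p)/p = 100.00/20.93 = 4.7778
(1−p)/p = 4.7778/1 = 4.7778  ⇒  p = 1/(1 + 4.7778) = 0.1731
Gr-192: 17.31%, Gr-194: 82.69%.

17.31%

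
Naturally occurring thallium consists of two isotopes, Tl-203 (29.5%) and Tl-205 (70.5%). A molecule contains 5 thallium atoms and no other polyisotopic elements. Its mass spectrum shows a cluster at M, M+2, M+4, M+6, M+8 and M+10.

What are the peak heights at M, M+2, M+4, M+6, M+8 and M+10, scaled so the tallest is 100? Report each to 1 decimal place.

0.6 : 7.3 : 35.0 : 83.7 : 100.0 : 47.8

The 5 Tl atoms are independent, so intensities follow the terms of (0.295 + 0.705)^5.
P(M) = 0.295^5 = 0.002234
P(M+2) = 5 × 0.295^4 × 0.705^1 = 0.026696
P(M+4) = 10 × 0.295^3 × 0.705^2 = 0.127598
P(M+6) = 10 × 0.295^2 × 0.705^3 = 0.304938
P(M+8) = 5 × 0.295^1 × 0.705^4 = 0.364375
P(M+10) = 0.705^5 = 0.174159
The M+8 peak is largest (0.364375); scaling to 100 gives 0.6 : 7.3 : 35.0 : 83.7 : 100.0 : 47.8.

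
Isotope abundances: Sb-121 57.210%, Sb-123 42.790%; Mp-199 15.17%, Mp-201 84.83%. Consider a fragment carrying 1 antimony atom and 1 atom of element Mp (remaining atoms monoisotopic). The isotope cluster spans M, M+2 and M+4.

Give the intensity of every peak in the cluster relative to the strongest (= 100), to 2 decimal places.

Antimony pattern (n=1): 0.5721 : 0.4279
Element Mp pattern (n=1): 0.1517 : 0.8483
Convolve the two distributions (both contribute in 2-u steps):
  M: 0.5721×0.1517 = 0.086788
  M+2: 0.5721×0.8483 + 0.4279×0.1517 = 0.550225
  M+4: 0.4279×0.8483 = 0.362988
Scale to base peak (0.550225) = 100: 15.77 : 100.00 : 65.97

15.77 : 100.00 : 65.97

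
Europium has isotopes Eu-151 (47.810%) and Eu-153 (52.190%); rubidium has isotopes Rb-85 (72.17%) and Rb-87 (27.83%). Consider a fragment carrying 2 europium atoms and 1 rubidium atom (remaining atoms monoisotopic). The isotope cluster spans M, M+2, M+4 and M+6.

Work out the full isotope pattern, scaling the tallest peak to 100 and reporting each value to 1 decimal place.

38.9 : 100.0 : 79.2 : 17.9

Europium pattern (n=2): 0.22857961 : 0.49904078 : 0.27237961
Rubidium pattern (n=1): 0.7217 : 0.2783
Convolve the two distributions (both contribute in 2-u steps):
  M: 0.22857961×0.7217 = 0.164966
  M+2: 0.22857961×0.2783 + 0.49904078×0.7217 = 0.423771
  M+4: 0.49904078×0.2783 + 0.27237961×0.7217 = 0.335459
  M+6: 0.27237961×0.2783 = 0.075803
Scale to base peak (0.423771) = 100: 38.9 : 100.0 : 79.2 : 17.9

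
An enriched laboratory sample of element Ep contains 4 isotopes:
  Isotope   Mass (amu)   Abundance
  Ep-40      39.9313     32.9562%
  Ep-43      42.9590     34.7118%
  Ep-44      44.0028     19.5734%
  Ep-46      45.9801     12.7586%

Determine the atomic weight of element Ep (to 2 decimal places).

Average mass = Σ (abundance × isotope mass) = 0.329562 × 39.9313 + 0.347118 × 42.9590 + 0.195734 × 44.0028 + 0.127586 × 45.9801
= 13.15984 + 14.91184 + 8.61284 + 5.86642 = 42.55094 amu

42.55 amu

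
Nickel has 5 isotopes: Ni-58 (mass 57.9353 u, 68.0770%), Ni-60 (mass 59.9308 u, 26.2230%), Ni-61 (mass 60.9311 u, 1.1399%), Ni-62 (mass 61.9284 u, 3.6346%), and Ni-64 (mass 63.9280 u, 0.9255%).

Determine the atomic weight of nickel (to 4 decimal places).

The abundance-weighted mean is 0.680770 × 57.9353 + 0.262230 × 59.9308 + 0.011399 × 60.9311 + 0.036346 × 61.9284 + 0.009255 × 63.9280
= 39.44061 + 15.71565 + 0.69455 + 2.25085 + 0.59165 = 58.69331 u

58.6933 u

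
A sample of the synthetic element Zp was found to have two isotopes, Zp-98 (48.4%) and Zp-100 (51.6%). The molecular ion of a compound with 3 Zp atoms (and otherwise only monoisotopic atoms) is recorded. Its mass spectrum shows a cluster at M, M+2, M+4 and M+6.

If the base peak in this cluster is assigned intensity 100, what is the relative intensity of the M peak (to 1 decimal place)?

29.3

(0.484 + 0.516)^3 gives M 0.1134, M+2 0.3626, M+4 0.3866, M+6 0.1374; the largest is M+4.
P(M+4) = C(3,2) × 0.484^1 × 0.516^2 = 3 × 0.4840 × 0.266256 = 0.386604 (base)
P(M) = C(3,0) × 0.484^3 × 0.516^0 = 1 × 0.1133799 × 1.0000 = 0.113380
Relative intensity = 0.113380 / 0.386604 × 100 = 29.3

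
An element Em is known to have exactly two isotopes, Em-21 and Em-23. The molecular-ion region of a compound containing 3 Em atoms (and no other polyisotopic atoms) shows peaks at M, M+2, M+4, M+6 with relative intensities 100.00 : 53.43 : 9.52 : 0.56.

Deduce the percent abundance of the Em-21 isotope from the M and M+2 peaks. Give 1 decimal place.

Let p = fractional abundance of Em-21. I(M+2)/I(M) = [C(3,1)·p^2·(1−p)] / p^3 = 3·(1−p)/p = 53.43/100.00 = 0.5343
(1−p)/p = 0.5343/3 = 0.1781  ⇒  p = 1/(1 + 0.1781) = 0.8488
Em-21: 84.9%, Em-23: 15.1%.

84.9%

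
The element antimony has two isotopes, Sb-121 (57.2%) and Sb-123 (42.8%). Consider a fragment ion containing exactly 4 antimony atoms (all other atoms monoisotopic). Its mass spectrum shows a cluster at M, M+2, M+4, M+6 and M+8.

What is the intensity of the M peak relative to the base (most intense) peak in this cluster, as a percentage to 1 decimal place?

29.8%

(0.572 + 0.428)^4 gives M 0.1070, M+2 0.3204, M+4 0.3596, M+6 0.1794, M+8 0.0336; the largest is M+4.
P(M+4) = C(4,2) × 0.572^2 × 0.428^2 = 6 × 0.327184 × 0.183184 = 0.359609 (base)
P(M) = C(4,0) × 0.572^4 × 0.428^0 = 1 × 0.10704937 × 1.0000 = 0.107049
Relative intensity = 0.107049 / 0.359609 × 100 = 29.8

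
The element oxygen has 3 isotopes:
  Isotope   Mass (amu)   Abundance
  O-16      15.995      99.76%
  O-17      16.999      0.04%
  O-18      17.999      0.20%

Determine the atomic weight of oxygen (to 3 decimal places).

Average mass = Σ (abundance × isotope mass) = 0.9976 × 15.995 + 0.0004 × 16.999 + 0.0020 × 17.999
= 15.9566 + 0.0068 + 0.0360 = 15.9994 amu

15.999 amu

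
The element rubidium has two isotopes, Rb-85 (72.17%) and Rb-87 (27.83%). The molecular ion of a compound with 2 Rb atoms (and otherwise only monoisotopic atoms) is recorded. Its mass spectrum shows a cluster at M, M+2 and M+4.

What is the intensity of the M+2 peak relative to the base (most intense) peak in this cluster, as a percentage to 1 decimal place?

77.1%

(0.7217 + 0.2783)^2 gives M 0.5209, M+2 0.4017, M+4 0.0775; the largest is M.
P(M) = C(2,0) × 0.7217^2 × 0.2783^0 = 1 × 0.52085089 × 1.0000 = 0.520851 (base)
P(M+2) = C(2,1) × 0.7217^1 × 0.2783^1 = 2 × 0.7217 × 0.2783 = 0.401698
Relative intensity = 0.401698 / 0.520851 × 100 = 77.1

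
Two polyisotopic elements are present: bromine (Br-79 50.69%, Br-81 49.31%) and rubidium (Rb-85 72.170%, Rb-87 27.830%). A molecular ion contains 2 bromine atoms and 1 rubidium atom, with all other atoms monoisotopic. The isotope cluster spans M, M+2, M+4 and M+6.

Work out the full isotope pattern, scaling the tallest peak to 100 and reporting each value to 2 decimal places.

42.90 : 100.00 : 72.78 : 15.65

Bromine pattern (n=2): 0.25694761 : 0.49990478 : 0.24314761
Rubidium pattern (n=1): 0.7217 : 0.2783
Convolve the two distributions (both contribute in 2-u steps):
  M: 0.25694761×0.7217 = 0.185439
  M+2: 0.25694761×0.2783 + 0.49990478×0.7217 = 0.432290
  M+4: 0.49990478×0.2783 + 0.24314761×0.7217 = 0.314603
  M+6: 0.24314761×0.2783 = 0.067668
Scale to base peak (0.432290) = 100: 42.90 : 100.00 : 72.78 : 15.65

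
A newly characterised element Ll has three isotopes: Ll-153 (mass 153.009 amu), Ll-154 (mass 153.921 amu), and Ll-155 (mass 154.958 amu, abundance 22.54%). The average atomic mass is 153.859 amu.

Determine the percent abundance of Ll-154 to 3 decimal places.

The remaining 77.46% is split between Ll-153 (fraction x) and Ll-154 (fraction 0.7746 − x).
Substituting: 153.009x + 153.921(0.7746 − x) = 118.9314668
(153.009 − 153.921)x = -0.2957398  ⇒  x = 0.32428, y = 0.45032
Ll-153: 32.428%, Ll-154: 45.032%.

45.032%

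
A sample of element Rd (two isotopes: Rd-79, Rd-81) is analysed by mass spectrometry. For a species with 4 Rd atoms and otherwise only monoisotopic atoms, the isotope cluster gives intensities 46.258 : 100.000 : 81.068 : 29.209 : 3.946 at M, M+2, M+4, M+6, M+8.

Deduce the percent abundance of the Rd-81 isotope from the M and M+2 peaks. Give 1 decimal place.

Let p = fractional abundance of Rd-79. I(M+2)/I(M) = [C(4,1)·p^3·(1−p)] / p^4 = 4·(1−p)/p = 100.000/46.258 = 2.1618
(1−p)/p = 2.1618/4 = 0.5404  ⇒  p = 1/(1 + 0.5404) = 0.6492
Rd-79: 64.9%, Rd-81: 35.1%.

35.1%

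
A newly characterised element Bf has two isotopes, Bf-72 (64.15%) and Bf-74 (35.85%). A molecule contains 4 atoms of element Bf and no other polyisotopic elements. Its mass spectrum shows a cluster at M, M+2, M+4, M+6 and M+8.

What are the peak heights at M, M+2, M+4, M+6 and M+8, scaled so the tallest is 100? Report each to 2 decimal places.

Expanding (0.6415 + 0.3585)^4:
P(M) = 0.6415^4 = 0.169351
P(M+2) = 4 × 0.6415^3 × 0.3585^1 = 0.378564
P(M+4) = 6 × 0.6415^2 × 0.3585^2 = 0.317339
P(M+6) = 4 × 0.6415^1 × 0.3585^3 = 0.118229
P(M+8) = 0.3585^4 = 0.016518
The M+2 peak is largest (0.378564); scaling to 100 gives 44.74 : 100.00 : 83.83 : 31.23 : 4.36.

44.74 : 100.00 : 83.83 : 31.23 : 4.36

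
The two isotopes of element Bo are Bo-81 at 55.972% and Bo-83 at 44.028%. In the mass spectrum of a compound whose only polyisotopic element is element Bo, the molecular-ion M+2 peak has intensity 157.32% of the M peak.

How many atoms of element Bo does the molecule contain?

2

For n independent Bo atoms, I(M+2)/I(M) = n · (abundance Bo-83) / (abundance Bo-81) = n · 0.44028/0.55972.
n = 1.5732 × 0.55972/0.44028 = 2.00 ≈ 2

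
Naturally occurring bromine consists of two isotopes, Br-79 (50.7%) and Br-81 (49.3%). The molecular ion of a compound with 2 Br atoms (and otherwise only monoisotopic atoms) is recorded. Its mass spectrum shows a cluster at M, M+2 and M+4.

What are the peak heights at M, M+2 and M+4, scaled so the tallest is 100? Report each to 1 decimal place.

The 2 Br atoms are independent, so intensities follow the terms of (0.507 + 0.493)^2.
P(M) = 0.507^2 = 0.257049
P(M+2) = 2 × 0.507^1 × 0.493^1 = 0.499902
P(M+4) = 0.493^2 = 0.243049
The M+2 peak is largest (0.499902); scaling to 100 gives 51.4 : 100.0 : 48.6.

51.4 : 100.0 : 48.6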